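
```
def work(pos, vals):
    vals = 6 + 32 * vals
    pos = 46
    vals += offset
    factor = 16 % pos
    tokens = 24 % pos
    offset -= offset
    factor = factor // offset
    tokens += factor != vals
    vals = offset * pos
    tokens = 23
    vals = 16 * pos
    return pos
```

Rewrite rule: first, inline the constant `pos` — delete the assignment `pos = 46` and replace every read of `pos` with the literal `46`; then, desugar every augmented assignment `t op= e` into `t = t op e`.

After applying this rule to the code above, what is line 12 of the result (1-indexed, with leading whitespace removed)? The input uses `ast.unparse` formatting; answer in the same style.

Transformed code:
def work(pos, vals):
    vals = 6 + 32 * vals
    vals = vals + offset
    factor = 16 % 46
    tokens = 24 % 46
    offset = offset - offset
    factor = factor // offset
    tokens = tokens + (factor != vals)
    vals = offset * 46
    tokens = 23
    vals = 16 * 46
    return 46

return 46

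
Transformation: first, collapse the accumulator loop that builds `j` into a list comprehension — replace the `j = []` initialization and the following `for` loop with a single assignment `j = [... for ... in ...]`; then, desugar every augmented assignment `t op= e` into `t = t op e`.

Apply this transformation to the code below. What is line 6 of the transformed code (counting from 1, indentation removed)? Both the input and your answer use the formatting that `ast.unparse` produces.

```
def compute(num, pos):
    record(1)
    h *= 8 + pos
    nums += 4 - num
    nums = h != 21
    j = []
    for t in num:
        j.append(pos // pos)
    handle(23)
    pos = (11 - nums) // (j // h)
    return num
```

Transformed code:
def compute(num, pos):
    record(1)
    h = h * (8 + pos)
    nums = nums + (4 - num)
    nums = h != 21
    j = [pos // pos for t in num]
    handle(23)
    pos = (11 - nums) // (j // h)
    return num

j = [pos // pos for t in num]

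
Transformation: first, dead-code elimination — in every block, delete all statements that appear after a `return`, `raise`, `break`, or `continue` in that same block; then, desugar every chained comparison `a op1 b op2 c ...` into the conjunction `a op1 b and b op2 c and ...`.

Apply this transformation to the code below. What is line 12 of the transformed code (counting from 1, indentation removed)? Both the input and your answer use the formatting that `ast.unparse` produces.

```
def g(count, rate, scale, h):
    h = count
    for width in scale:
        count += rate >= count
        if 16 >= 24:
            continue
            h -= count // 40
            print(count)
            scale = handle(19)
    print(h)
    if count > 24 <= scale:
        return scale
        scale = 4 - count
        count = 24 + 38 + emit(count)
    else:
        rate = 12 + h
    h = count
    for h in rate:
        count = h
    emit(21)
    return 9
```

h = count

Transformed code:
def g(count, rate, scale, h):
    h = count
    for width in scale:
        count += rate >= count
        if 16 >= 24:
            continue
    print(h)
    if count > 24 and 24 <= scale:
        return scale
    else:
        rate = 12 + h
    h = count
    for h in rate:
        count = h
    emit(21)
    return 9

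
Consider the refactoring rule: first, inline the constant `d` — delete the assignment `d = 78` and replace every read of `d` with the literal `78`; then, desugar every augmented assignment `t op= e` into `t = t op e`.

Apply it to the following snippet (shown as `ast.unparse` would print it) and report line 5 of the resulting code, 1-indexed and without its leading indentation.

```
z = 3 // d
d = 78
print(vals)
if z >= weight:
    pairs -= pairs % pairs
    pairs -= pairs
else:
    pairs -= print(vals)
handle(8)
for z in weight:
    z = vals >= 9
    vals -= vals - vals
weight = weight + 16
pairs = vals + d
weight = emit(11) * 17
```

pairs = pairs - pairs

Transformed code:
z = 3 // 78
print(vals)
if z >= weight:
    pairs = pairs - pairs % pairs
    pairs = pairs - pairs
else:
    pairs = pairs - print(vals)
handle(8)
for z in weight:
    z = vals >= 9
    vals = vals - (vals - vals)
weight = weight + 16
pairs = vals + 78
weight = emit(11) * 17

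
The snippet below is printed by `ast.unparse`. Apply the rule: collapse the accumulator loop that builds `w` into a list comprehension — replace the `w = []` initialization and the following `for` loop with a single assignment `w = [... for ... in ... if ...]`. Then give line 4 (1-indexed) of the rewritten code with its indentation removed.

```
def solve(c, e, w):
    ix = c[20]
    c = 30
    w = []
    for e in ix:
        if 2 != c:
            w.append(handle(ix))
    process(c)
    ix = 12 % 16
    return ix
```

Transformed code:
def solve(c, e, w):
    ix = c[20]
    c = 30
    w = [handle(ix) for e in ix if 2 != c]
    process(c)
    ix = 12 % 16
    return ix

w = [handle(ix) for e in ix if 2 != c]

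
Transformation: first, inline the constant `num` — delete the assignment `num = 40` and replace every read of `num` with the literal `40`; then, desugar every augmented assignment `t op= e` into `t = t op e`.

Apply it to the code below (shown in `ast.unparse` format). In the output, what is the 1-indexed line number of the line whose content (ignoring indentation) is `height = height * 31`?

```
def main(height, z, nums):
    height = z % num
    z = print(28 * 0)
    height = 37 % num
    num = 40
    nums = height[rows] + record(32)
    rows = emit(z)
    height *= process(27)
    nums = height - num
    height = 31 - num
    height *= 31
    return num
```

10

Transformed code:
def main(height, z, nums):
    height = z % 40
    z = print(28 * 0)
    height = 37 % 40
    nums = height[rows] + record(32)
    rows = emit(z)
    height = height * process(27)
    nums = height - 40
    height = 31 - 40
    height = height * 31
    return 40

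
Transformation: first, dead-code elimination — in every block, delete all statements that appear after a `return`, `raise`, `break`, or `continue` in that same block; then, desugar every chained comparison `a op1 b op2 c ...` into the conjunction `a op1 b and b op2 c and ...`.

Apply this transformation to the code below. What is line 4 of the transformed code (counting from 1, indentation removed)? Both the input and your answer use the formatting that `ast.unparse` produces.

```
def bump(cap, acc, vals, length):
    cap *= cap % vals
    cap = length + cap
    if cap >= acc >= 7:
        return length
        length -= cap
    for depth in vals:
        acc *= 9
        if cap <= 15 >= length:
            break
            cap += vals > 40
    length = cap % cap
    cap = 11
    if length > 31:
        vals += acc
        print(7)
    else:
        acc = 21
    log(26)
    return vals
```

Transformed code:
def bump(cap, acc, vals, length):
    cap *= cap % vals
    cap = length + cap
    if cap >= acc and acc >= 7:
        return length
    for depth in vals:
        acc *= 9
        if cap <= 15 and 15 >= length:
            break
    length = cap % cap
    cap = 11
    if length > 31:
        vals += acc
        print(7)
    else:
        acc = 21
    log(26)
    return vals

if cap >= acc and acc >= 7:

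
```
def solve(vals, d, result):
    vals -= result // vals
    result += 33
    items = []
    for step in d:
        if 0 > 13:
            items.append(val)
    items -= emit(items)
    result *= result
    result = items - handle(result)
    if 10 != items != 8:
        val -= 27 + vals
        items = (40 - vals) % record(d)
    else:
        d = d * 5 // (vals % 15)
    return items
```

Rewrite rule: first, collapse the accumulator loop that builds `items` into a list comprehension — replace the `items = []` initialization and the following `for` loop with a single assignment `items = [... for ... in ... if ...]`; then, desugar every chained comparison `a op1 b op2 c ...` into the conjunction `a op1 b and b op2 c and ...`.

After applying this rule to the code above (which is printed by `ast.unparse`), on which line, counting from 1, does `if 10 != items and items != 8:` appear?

8

Transformed code:
def solve(vals, d, result):
    vals -= result // vals
    result += 33
    items = [val for step in d if 0 > 13]
    items -= emit(items)
    result *= result
    result = items - handle(result)
    if 10 != items and items != 8:
        val -= 27 + vals
        items = (40 - vals) % record(d)
    else:
        d = d * 5 // (vals % 15)
    return items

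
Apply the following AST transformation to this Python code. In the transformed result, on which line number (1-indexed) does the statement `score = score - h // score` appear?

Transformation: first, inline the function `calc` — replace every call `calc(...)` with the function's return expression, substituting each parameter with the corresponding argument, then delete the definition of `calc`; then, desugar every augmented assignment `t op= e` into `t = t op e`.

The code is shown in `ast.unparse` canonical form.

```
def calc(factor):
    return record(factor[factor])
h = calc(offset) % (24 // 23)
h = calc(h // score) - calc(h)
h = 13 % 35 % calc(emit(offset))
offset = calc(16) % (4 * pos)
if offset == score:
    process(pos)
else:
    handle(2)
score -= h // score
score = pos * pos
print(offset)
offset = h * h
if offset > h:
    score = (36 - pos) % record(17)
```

Transformed code:
h = record(offset[offset]) % (24 // 23)
h = record((h // score)[h // score]) - record(h[h])
h = 13 % 35 % record(emit(offset)[emit(offset)])
offset = record(16[16]) % (4 * pos)
if offset == score:
    process(pos)
else:
    handle(2)
score = score - h // score
score = pos * pos
print(offset)
offset = h * h
if offset > h:
    score = (36 - pos) % record(17)

9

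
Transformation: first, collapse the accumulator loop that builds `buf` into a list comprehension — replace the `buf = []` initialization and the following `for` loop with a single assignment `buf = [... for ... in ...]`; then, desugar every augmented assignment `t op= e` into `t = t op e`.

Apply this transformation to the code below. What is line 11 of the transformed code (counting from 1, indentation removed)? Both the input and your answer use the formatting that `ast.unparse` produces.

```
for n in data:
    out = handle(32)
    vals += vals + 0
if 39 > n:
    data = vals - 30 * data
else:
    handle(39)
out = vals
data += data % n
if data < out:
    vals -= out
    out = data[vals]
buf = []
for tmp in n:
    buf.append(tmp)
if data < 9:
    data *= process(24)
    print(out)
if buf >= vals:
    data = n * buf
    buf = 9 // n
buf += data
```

Transformed code:
for n in data:
    out = handle(32)
    vals = vals + (vals + 0)
if 39 > n:
    data = vals - 30 * data
else:
    handle(39)
out = vals
data = data + data % n
if data < out:
    vals = vals - out
    out = data[vals]
buf = [tmp for tmp in n]
if data < 9:
    data = data * process(24)
    print(out)
if buf >= vals:
    data = n * buf
    buf = 9 // n
buf = buf + data

vals = vals - out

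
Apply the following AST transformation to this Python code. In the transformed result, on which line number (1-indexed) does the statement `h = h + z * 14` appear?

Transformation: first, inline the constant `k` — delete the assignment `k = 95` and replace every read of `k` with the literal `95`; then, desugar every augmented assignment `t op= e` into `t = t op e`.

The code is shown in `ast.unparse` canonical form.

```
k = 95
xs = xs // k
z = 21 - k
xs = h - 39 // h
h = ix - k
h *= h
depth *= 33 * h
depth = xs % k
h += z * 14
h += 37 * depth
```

8

Transformed code:
xs = xs // 95
z = 21 - 95
xs = h - 39 // h
h = ix - 95
h = h * h
depth = depth * (33 * h)
depth = xs % 95
h = h + z * 14
h = h + 37 * depth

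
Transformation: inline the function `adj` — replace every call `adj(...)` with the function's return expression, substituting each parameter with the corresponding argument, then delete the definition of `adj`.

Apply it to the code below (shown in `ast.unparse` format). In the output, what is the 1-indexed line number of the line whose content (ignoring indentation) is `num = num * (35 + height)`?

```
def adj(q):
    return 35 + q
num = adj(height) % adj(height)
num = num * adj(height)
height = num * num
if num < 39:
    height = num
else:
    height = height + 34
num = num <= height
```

2

Transformed code:
num = (35 + height) % (35 + height)
num = num * (35 + height)
height = num * num
if num < 39:
    height = num
else:
    height = height + 34
num = num <= height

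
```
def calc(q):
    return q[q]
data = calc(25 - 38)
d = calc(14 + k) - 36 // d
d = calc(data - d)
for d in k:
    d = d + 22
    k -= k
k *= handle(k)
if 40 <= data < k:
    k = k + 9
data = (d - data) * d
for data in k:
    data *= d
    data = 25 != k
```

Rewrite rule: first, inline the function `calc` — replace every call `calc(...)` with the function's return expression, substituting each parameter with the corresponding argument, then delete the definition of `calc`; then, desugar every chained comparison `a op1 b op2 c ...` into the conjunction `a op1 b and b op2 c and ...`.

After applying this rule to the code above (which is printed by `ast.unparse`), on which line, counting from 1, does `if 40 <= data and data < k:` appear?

8

Transformed code:
data = (25 - 38)[25 - 38]
d = (14 + k)[14 + k] - 36 // d
d = (data - d)[data - d]
for d in k:
    d = d + 22
    k -= k
k *= handle(k)
if 40 <= data and data < k:
    k = k + 9
data = (d - data) * d
for data in k:
    data *= d
    data = 25 != k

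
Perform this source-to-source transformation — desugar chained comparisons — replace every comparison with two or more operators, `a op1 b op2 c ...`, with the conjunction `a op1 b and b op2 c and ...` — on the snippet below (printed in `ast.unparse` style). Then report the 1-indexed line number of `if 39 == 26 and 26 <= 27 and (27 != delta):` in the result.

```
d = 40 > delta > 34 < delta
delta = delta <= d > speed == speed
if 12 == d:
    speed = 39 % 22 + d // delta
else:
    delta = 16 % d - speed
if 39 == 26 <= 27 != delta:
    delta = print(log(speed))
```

Transformed code:
d = 40 > delta and delta > 34 and (34 < delta)
delta = delta <= d and d > speed and (speed == speed)
if 12 == d:
    speed = 39 % 22 + d // delta
else:
    delta = 16 % d - speed
if 39 == 26 and 26 <= 27 and (27 != delta):
    delta = print(log(speed))

7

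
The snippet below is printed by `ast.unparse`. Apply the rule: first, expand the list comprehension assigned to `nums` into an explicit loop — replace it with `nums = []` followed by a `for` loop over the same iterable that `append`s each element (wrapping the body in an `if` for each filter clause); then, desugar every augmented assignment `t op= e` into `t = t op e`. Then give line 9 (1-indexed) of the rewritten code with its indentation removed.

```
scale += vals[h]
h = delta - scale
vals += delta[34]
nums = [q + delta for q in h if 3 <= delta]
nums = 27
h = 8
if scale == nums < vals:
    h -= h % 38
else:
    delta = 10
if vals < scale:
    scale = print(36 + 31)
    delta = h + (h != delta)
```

h = 8

Transformed code:
scale = scale + vals[h]
h = delta - scale
vals = vals + delta[34]
nums = []
for q in h:
    if 3 <= delta:
        nums.append(q + delta)
nums = 27
h = 8
if scale == nums < vals:
    h = h - h % 38
else:
    delta = 10
if vals < scale:
    scale = print(36 + 31)
    delta = h + (h != delta)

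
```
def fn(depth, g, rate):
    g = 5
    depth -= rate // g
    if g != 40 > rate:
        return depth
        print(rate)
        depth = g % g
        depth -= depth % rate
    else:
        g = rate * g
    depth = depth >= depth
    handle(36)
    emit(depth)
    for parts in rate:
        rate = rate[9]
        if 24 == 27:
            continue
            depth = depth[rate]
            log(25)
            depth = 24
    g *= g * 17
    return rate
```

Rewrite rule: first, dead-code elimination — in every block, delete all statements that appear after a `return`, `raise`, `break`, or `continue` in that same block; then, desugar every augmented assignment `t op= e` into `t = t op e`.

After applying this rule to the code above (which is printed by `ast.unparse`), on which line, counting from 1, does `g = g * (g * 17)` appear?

Transformed code:
def fn(depth, g, rate):
    g = 5
    depth = depth - rate // g
    if g != 40 > rate:
        return depth
    else:
        g = rate * g
    depth = depth >= depth
    handle(36)
    emit(depth)
    for parts in rate:
        rate = rate[9]
        if 24 == 27:
            continue
    g = g * (g * 17)
    return rate

15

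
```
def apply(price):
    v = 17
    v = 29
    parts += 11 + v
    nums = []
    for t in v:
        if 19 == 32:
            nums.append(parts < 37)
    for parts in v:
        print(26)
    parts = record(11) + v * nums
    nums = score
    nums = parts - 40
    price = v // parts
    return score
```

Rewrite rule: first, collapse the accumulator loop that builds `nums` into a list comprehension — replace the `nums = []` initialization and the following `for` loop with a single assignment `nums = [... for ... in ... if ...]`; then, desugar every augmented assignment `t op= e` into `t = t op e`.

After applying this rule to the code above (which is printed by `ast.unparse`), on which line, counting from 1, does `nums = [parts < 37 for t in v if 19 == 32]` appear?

5

Transformed code:
def apply(price):
    v = 17
    v = 29
    parts = parts + (11 + v)
    nums = [parts < 37 for t in v if 19 == 32]
    for parts in v:
        print(26)
    parts = record(11) + v * nums
    nums = score
    nums = parts - 40
    price = v // parts
    return score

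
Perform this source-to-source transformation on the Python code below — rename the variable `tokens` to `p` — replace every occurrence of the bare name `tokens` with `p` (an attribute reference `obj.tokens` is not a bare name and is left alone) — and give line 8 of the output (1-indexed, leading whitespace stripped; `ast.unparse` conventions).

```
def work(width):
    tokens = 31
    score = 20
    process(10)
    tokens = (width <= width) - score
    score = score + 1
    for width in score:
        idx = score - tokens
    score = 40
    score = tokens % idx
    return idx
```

idx = score - p

Transformed code:
def work(width):
    p = 31
    score = 20
    process(10)
    p = (width <= width) - score
    score = score + 1
    for width in score:
        idx = score - p
    score = 40
    score = p % idx
    return idx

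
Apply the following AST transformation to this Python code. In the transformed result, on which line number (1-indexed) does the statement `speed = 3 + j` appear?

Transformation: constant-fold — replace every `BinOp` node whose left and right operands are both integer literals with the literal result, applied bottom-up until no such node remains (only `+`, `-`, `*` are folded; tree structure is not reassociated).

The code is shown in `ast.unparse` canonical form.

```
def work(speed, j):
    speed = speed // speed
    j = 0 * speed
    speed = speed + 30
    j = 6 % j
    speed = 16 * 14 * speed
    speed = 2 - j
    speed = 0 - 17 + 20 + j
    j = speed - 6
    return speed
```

8

Transformed code:
def work(speed, j):
    speed = speed // speed
    j = 0 * speed
    speed = speed + 30
    j = 6 % j
    speed = 224 * speed
    speed = 2 - j
    speed = 3 + j
    j = speed - 6
    return speed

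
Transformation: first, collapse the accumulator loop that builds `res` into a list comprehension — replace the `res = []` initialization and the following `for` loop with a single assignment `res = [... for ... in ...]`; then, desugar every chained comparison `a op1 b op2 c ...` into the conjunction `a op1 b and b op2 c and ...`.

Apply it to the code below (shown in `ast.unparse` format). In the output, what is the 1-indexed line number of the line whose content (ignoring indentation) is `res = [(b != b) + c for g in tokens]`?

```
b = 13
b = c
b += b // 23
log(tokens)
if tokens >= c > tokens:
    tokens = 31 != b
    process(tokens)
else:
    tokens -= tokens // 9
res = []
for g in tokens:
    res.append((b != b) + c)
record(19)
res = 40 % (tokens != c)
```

Transformed code:
b = 13
b = c
b += b // 23
log(tokens)
if tokens >= c and c > tokens:
    tokens = 31 != b
    process(tokens)
else:
    tokens -= tokens // 9
res = [(b != b) + c for g in tokens]
record(19)
res = 40 % (tokens != c)

10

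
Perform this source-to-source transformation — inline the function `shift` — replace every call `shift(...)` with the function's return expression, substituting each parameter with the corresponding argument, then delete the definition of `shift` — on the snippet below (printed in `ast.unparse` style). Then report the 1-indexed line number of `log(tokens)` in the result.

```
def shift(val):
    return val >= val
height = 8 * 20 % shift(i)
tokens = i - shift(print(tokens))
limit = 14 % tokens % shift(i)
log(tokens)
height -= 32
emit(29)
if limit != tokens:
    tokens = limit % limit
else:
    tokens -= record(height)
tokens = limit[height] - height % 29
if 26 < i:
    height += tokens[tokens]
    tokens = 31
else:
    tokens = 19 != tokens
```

Transformed code:
height = 8 * 20 % (i >= i)
tokens = i - (print(tokens) >= print(tokens))
limit = 14 % tokens % (i >= i)
log(tokens)
height -= 32
emit(29)
if limit != tokens:
    tokens = limit % limit
else:
    tokens -= record(height)
tokens = limit[height] - height % 29
if 26 < i:
    height += tokens[tokens]
    tokens = 31
else:
    tokens = 19 != tokens

4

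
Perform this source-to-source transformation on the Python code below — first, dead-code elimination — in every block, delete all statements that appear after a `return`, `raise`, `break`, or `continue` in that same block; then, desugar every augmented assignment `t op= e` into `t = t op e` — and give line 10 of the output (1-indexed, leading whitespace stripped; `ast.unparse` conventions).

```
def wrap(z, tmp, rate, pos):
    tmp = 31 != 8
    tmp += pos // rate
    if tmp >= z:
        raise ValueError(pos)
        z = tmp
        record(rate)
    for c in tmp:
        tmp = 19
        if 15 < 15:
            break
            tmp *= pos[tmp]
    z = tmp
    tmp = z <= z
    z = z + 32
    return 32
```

Transformed code:
def wrap(z, tmp, rate, pos):
    tmp = 31 != 8
    tmp = tmp + pos // rate
    if tmp >= z:
        raise ValueError(pos)
    for c in tmp:
        tmp = 19
        if 15 < 15:
            break
    z = tmp
    tmp = z <= z
    z = z + 32
    return 32

z = tmp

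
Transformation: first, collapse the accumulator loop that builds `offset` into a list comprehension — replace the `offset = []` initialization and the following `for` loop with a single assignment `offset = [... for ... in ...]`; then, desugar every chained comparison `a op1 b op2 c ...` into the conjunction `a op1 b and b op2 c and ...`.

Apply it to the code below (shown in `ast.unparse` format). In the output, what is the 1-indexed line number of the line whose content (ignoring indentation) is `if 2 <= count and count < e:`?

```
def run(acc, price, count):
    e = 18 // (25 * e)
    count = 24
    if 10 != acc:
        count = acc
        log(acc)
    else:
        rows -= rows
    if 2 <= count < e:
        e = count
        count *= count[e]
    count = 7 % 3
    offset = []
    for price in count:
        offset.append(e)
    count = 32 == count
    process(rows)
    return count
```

Transformed code:
def run(acc, price, count):
    e = 18 // (25 * e)
    count = 24
    if 10 != acc:
        count = acc
        log(acc)
    else:
        rows -= rows
    if 2 <= count and count < e:
        e = count
        count *= count[e]
    count = 7 % 3
    offset = [e for price in count]
    count = 32 == count
    process(rows)
    return count

9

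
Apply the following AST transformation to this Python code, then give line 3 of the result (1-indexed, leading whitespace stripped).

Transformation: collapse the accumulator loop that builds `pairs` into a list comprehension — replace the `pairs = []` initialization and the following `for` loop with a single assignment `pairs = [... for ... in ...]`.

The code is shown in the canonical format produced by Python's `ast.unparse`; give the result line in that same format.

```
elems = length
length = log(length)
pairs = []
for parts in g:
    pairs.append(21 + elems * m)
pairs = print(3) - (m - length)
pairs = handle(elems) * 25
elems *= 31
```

pairs = [21 + elems * m for parts in g]

Transformed code:
elems = length
length = log(length)
pairs = [21 + elems * m for parts in g]
pairs = print(3) - (m - length)
pairs = handle(elems) * 25
elems *= 31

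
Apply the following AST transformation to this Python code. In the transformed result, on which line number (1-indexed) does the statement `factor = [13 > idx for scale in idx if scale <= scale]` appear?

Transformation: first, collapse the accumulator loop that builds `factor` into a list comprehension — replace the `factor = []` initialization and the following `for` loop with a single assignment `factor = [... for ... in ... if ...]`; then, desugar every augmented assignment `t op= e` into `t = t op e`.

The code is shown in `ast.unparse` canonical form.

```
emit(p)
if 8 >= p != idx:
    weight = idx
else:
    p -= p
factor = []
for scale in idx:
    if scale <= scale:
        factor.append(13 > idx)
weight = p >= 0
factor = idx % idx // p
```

6

Transformed code:
emit(p)
if 8 >= p != idx:
    weight = idx
else:
    p = p - p
factor = [13 > idx for scale in idx if scale <= scale]
weight = p >= 0
factor = idx % idx // p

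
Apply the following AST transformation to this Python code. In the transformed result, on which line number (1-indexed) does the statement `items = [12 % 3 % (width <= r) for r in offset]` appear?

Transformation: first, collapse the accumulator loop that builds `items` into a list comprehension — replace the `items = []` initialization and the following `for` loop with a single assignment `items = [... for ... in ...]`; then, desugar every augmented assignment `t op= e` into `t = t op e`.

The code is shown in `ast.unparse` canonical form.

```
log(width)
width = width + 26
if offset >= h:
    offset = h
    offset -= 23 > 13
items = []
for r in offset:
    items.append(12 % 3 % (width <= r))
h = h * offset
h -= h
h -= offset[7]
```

Transformed code:
log(width)
width = width + 26
if offset >= h:
    offset = h
    offset = offset - (23 > 13)
items = [12 % 3 % (width <= r) for r in offset]
h = h * offset
h = h - h
h = h - offset[7]

6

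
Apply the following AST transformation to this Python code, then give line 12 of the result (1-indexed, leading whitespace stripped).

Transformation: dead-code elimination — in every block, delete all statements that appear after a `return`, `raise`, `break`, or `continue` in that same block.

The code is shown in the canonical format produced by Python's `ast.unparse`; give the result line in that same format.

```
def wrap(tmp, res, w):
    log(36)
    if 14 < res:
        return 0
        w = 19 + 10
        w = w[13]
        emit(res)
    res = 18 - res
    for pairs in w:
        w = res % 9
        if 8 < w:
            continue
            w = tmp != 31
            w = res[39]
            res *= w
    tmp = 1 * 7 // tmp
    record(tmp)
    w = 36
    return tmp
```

w = 36

Transformed code:
def wrap(tmp, res, w):
    log(36)
    if 14 < res:
        return 0
    res = 18 - res
    for pairs in w:
        w = res % 9
        if 8 < w:
            continue
    tmp = 1 * 7 // tmp
    record(tmp)
    w = 36
    return tmp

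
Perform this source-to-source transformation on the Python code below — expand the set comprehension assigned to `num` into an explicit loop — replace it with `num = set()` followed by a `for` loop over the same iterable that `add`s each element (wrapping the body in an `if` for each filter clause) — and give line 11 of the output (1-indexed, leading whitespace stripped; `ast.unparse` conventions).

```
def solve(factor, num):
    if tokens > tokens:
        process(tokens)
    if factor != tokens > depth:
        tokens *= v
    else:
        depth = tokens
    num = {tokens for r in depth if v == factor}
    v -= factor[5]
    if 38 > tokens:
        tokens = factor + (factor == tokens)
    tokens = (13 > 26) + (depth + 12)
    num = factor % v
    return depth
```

Transformed code:
def solve(factor, num):
    if tokens > tokens:
        process(tokens)
    if factor != tokens > depth:
        tokens *= v
    else:
        depth = tokens
    num = set()
    for r in depth:
        if v == factor:
            num.add(tokens)
    v -= factor[5]
    if 38 > tokens:
        tokens = factor + (factor == tokens)
    tokens = (13 > 26) + (depth + 12)
    num = factor % v
    return depth

num.add(tokens)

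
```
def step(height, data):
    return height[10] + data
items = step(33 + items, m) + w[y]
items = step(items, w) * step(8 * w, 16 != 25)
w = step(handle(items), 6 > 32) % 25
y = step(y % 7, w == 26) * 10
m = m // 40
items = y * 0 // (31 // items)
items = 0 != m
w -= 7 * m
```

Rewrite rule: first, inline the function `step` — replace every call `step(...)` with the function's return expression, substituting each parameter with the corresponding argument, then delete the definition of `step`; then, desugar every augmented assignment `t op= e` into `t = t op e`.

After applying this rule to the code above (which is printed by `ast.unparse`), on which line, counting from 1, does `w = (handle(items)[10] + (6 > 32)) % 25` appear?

Transformed code:
items = (33 + items)[10] + m + w[y]
items = (items[10] + w) * ((8 * w)[10] + (16 != 25))
w = (handle(items)[10] + (6 > 32)) % 25
y = ((y % 7)[10] + (w == 26)) * 10
m = m // 40
items = y * 0 // (31 // items)
items = 0 != m
w = w - 7 * m

3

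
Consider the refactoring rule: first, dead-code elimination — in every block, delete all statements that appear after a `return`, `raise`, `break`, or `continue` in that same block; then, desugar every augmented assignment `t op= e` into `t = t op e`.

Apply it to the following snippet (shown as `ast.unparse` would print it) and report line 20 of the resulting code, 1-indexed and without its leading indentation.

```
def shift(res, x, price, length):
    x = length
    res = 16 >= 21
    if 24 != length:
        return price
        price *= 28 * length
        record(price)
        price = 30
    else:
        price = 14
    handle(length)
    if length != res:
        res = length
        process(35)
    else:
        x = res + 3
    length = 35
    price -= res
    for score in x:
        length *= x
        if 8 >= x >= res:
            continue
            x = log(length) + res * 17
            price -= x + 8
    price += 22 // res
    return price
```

price = price + 22 // res

Transformed code:
def shift(res, x, price, length):
    x = length
    res = 16 >= 21
    if 24 != length:
        return price
    else:
        price = 14
    handle(length)
    if length != res:
        res = length
        process(35)
    else:
        x = res + 3
    length = 35
    price = price - res
    for score in x:
        length = length * x
        if 8 >= x >= res:
            continue
    price = price + 22 // res
    return price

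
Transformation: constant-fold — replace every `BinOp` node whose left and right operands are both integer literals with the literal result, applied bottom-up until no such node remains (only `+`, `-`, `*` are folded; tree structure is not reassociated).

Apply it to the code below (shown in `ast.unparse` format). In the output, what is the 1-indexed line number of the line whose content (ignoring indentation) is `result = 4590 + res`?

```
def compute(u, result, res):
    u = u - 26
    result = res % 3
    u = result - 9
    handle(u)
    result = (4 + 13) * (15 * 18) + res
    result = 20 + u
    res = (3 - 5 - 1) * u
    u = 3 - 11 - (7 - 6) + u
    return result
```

Transformed code:
def compute(u, result, res):
    u = u - 26
    result = res % 3
    u = result - 9
    handle(u)
    result = 4590 + res
    result = 20 + u
    res = -3 * u
    u = -9 + u
    return result

6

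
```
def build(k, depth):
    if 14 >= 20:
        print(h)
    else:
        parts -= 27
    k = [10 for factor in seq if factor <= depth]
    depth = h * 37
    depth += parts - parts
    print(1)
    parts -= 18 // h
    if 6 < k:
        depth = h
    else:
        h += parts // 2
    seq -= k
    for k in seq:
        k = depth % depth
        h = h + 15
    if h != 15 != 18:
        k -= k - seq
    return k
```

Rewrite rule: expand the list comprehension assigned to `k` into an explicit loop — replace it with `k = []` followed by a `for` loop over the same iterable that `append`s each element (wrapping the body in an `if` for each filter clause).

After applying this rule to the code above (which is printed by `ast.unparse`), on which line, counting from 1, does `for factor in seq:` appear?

Transformed code:
def build(k, depth):
    if 14 >= 20:
        print(h)
    else:
        parts -= 27
    k = []
    for factor in seq:
        if factor <= depth:
            k.append(10)
    depth = h * 37
    depth += parts - parts
    print(1)
    parts -= 18 // h
    if 6 < k:
        depth = h
    else:
        h += parts // 2
    seq -= k
    for k in seq:
        k = depth % depth
        h = h + 15
    if h != 15 != 18:
        k -= k - seq
    return k

7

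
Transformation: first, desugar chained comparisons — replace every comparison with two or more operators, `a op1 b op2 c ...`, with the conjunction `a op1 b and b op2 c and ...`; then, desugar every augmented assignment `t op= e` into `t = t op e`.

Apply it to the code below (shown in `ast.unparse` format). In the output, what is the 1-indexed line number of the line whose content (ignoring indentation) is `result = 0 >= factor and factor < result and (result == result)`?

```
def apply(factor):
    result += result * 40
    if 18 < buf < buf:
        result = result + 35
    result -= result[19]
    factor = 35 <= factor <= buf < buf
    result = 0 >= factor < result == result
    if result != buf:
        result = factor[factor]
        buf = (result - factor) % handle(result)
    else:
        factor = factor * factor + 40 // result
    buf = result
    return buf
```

Transformed code:
def apply(factor):
    result = result + result * 40
    if 18 < buf and buf < buf:
        result = result + 35
    result = result - result[19]
    factor = 35 <= factor and factor <= buf and (buf < buf)
    result = 0 >= factor and factor < result and (result == result)
    if result != buf:
        result = factor[factor]
        buf = (result - factor) % handle(result)
    else:
        factor = factor * factor + 40 // result
    buf = result
    return buf

7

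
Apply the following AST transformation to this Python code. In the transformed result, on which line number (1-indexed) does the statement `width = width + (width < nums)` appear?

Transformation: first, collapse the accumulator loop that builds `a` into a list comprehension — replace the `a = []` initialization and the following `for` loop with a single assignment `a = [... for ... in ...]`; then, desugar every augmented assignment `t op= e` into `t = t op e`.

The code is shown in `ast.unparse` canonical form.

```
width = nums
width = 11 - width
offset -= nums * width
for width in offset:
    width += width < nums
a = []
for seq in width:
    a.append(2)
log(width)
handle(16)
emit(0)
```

Transformed code:
width = nums
width = 11 - width
offset = offset - nums * width
for width in offset:
    width = width + (width < nums)
a = [2 for seq in width]
log(width)
handle(16)
emit(0)

5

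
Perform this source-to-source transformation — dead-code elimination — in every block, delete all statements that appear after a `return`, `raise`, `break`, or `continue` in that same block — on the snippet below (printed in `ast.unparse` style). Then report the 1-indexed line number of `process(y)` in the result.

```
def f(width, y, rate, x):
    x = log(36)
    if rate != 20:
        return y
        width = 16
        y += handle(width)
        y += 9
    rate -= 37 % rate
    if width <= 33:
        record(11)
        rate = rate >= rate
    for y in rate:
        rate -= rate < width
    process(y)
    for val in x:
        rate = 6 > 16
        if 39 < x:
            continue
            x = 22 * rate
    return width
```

11

Transformed code:
def f(width, y, rate, x):
    x = log(36)
    if rate != 20:
        return y
    rate -= 37 % rate
    if width <= 33:
        record(11)
        rate = rate >= rate
    for y in rate:
        rate -= rate < width
    process(y)
    for val in x:
        rate = 6 > 16
        if 39 < x:
            continue
    return width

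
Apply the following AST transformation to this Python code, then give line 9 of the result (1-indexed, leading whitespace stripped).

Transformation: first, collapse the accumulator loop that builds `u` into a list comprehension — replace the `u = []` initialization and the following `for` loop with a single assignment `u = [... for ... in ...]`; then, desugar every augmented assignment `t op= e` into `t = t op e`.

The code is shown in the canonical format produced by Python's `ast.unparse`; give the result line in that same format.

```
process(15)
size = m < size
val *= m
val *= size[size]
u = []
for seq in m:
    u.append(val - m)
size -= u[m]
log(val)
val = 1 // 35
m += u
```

m = m + u

Transformed code:
process(15)
size = m < size
val = val * m
val = val * size[size]
u = [val - m for seq in m]
size = size - u[m]
log(val)
val = 1 // 35
m = m + u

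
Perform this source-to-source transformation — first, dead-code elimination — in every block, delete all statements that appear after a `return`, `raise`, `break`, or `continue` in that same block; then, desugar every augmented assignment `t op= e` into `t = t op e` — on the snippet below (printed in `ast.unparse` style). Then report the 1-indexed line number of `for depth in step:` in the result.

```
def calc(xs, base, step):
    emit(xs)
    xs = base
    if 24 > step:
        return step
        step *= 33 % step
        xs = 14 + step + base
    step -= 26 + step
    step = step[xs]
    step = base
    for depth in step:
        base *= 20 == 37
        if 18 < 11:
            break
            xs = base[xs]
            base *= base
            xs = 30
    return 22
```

9

Transformed code:
def calc(xs, base, step):
    emit(xs)
    xs = base
    if 24 > step:
        return step
    step = step - (26 + step)
    step = step[xs]
    step = base
    for depth in step:
        base = base * (20 == 37)
        if 18 < 11:
            break
    return 22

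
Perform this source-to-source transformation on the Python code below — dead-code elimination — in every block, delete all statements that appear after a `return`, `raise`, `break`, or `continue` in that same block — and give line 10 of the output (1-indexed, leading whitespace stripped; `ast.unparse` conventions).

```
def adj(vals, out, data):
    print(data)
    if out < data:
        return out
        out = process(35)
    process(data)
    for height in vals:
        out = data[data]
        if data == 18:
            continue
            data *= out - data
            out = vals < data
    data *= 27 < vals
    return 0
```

Transformed code:
def adj(vals, out, data):
    print(data)
    if out < data:
        return out
    process(data)
    for height in vals:
        out = data[data]
        if data == 18:
            continue
    data *= 27 < vals
    return 0

data *= 27 < vals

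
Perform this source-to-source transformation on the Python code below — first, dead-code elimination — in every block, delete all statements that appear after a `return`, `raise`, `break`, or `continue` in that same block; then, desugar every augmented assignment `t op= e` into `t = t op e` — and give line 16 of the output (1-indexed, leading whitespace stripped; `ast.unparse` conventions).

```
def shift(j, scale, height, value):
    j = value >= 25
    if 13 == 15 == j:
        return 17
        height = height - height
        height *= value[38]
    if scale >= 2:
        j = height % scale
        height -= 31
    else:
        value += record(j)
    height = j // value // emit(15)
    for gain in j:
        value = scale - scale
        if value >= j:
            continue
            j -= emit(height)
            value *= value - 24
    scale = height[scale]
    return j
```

Transformed code:
def shift(j, scale, height, value):
    j = value >= 25
    if 13 == 15 == j:
        return 17
    if scale >= 2:
        j = height % scale
        height = height - 31
    else:
        value = value + record(j)
    height = j // value // emit(15)
    for gain in j:
        value = scale - scale
        if value >= j:
            continue
    scale = height[scale]
    return j

return j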